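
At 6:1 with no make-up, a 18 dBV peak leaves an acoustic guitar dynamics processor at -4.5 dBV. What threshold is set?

Let T be the threshold. Output overshoot = (input overshoot)/R, so -4.5 − T = (18 − T)/6.
6·(-4.5 − T) = 18 − T → 5·T = -27 − 18 = -45.
T = -45/5 = -9 dBV.

-9 dBV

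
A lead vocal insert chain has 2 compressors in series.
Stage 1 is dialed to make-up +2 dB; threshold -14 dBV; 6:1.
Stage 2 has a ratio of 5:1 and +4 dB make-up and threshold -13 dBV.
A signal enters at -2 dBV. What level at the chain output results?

Stage 1: -2 dBV is 12 dB over -14 dBV; at 6:1 that becomes 2 dB over, giving -12 dBV; +2 dB make-up → -10 dBV.
Stage 2: overshoot 3 dB → 3/5 = 0.6 dB → -12.4 dBV; +4 dB make-up → -8.4 dBV.

-8.4 dBV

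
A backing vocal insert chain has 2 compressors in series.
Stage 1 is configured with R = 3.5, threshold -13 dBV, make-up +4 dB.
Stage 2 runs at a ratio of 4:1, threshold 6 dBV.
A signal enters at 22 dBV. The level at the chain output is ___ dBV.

Stage 1: 22 dBV is 35 dB over -13 dBV; at 3.5:1 that becomes 10 dB over, giving -3 dBV; +4 dB make-up → 1 dBV.
Stage 2: 1 dBV ≤ 6 dBV, so stage 2 doesn't engage; output 1 dBV.

1 dBV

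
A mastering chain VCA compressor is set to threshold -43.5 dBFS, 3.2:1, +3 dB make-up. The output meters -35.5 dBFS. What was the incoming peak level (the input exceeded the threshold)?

-27.5 dBFS

Before make-up, the level was -35.5 − 3 = -38.5 dBFS.
Post-compression overshoot = -38.5 − (-43.5) = 5 dB.
Before 3.2:1 compression the overshoot was 5 × 3.2 = 16 dB, so input = -43.5 + 16 = -27.5 dBFS.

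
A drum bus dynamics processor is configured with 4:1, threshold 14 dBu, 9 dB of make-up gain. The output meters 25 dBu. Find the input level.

22 dBu

Remove make-up: 25 − 9 = 16 dBu.
That's 2 dB above the 14 dBu threshold.
Input overshoot = R × output overshoot = 8 dB → input = 14 + 8 = 22 dBu.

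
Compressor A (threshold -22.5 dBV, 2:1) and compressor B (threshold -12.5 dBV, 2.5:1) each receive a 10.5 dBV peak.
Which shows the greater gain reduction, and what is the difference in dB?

A: overshoot 33 dB → output overshoot 16.5 dB → GR 16.5 dB.
B: overshoot 23 dB → output overshoot 9.2 dB → GR 13.8 dB.
A reduces 2.7 dB more.

A, by 2.7 dB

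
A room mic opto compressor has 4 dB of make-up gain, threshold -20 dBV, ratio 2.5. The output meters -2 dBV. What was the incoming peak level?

15 dBV

Remove make-up: -2 − 4 = -6 dBV.
Post-compression overshoot = -6 − (-20) = 14 dB.
Undo the ratio: input overshoot = 14 × 2.5 = 35 dB, giving input = 15 dBV.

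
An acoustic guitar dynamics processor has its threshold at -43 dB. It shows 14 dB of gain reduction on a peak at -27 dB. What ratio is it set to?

8:1

Input overshoot = -27 − (-43) = 16 dB.
Output overshoot = 16 − 14 = 2 dB.
Ratio = input overshoot / output overshoot = 16 / 2 = 8.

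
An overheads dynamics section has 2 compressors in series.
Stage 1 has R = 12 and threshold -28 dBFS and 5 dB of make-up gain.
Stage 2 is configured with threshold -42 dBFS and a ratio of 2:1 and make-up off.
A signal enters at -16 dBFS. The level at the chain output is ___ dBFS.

-32 dBFS

Stage 1: overshoot 12 dB → 12/12 = 1 dB → -27 dBFS; +5 dB make-up → -22 dBFS.
Stage 2: 20 dB above -42 dBFS, reduced 2:1 to 10 dB above → -32 dBFS.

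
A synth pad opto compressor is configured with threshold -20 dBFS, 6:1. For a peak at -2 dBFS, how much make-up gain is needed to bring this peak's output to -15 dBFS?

2 dB

The peak compresses to -20 + 18/6 = -17 dBFS.
To reach -15 dBFS requires -15 − (-17) = 2 dB of make-up.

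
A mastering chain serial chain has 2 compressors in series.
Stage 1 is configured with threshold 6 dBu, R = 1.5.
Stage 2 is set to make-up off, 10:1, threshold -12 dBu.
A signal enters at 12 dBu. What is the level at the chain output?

Stage 1: overshoot 6 dB → 6/1.5 = 4 dB → 10 dBu.
Stage 2: 10 dBu is 22 dB over -12 dBu; at 10:1 that becomes 2.2 dB over, giving -9.8 dBu.

-9.8 dBu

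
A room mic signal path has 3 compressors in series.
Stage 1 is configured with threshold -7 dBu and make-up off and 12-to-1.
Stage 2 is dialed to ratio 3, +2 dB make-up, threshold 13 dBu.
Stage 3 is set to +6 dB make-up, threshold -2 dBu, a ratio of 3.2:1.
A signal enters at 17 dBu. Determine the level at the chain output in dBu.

Stage 1: 24 dB above -7 dBu, reduced 12:1 to 2 dB above → -5 dBu.
Stage 2: -5 dBu is at or below the 13 dBu threshold — no compression; make-up brings it to -3 dBu.
Stage 3: below threshold (-3 ≤ -2); passes unchanged; make-up brings it to 3 dBu.

3 dBu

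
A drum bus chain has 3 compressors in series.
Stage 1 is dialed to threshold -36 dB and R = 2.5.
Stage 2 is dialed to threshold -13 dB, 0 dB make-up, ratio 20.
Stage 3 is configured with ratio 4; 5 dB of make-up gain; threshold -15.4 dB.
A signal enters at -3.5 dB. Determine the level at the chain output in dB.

Stage 1: -3.5 dB is 32.5 dB over -36 dB; at 2.5:1 that becomes 13 dB over, giving -23 dB.
Stage 2: below threshold (-23 ≤ -13); passes unchanged; output -23 dB.
Stage 3: -23 dB ≤ -15.4 dB, so stage 3 doesn't engage; make-up brings it to -18 dB.

-18 dB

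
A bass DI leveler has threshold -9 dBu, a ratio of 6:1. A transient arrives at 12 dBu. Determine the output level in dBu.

-5.5 dBu

The input is 21 dB above the -9 dBu threshold.
The 21 dB excess becomes 3.5 dB after 6:1 reduction.
So the level is -9 + 3.5 = -5.5 dBu.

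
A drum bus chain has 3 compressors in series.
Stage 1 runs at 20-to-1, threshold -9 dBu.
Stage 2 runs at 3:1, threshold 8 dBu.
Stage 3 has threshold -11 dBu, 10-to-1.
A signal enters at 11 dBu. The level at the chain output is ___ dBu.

-10.7 dBu

Stage 1: 20 dB above -9 dBu, reduced 20:1 to 1 dB above → -8 dBu.
Stage 2: -8 dBu is at or below the 8 dBu threshold — no compression; output -8 dBu.
Stage 3: -8 dBu is 3 dB over -11 dBu; at 10:1 that becomes 0.3 dB over, giving -10.7 dBu.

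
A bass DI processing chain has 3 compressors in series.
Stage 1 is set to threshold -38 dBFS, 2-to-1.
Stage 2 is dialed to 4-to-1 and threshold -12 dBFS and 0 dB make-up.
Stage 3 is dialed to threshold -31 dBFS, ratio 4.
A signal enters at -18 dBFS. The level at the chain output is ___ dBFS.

Stage 1: overshoot 20 dB → 20/2 = 10 dB → -28 dBFS.
Stage 2: -28 dBFS is at or below the -12 dBFS threshold — no compression; output -28 dBFS.
Stage 3: -28 dBFS is 3 dB over -31 dBFS; at 4:1 that becomes 0.75 dB over, giving -30.25 dBFS.

-30.25 dBFS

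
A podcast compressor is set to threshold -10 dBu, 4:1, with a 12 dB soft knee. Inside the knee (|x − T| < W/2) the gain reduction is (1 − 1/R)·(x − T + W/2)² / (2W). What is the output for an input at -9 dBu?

-10.53125 dBu

x − T + W/2 = -9 − (-10) + 6 = 7.
GR = (1 − 1/4) × 7² / 24 = 0.75 × 49 / 24 = 1.53125 dB.
Output = -9 − 1.53125 = -10.53125 dBu.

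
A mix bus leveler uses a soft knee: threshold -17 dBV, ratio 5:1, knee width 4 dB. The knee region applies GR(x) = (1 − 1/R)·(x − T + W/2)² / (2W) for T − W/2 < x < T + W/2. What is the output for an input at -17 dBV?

x − T + W/2 = -17 − (-17) + 2 = 2.
GR = (1 − 1/5) × 2² / 8 = 0.8 × 4 / 8 = 0.4 dB.
Output = -17 − 0.4 = -17.4 dBV.

-17.4 dBV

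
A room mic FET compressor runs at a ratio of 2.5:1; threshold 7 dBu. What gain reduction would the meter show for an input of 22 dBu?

9 dB

The signal is 15 dB above threshold.
After 2.5:1 compression the overshoot becomes 15/2.5 = 6 dB.
So the signal is attenuated by 15 − 6 = 9 dB.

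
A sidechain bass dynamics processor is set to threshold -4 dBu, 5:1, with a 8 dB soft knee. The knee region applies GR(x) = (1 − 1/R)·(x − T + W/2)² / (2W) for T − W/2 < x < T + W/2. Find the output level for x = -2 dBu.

-3.8 dBu

x − T + W/2 = -2 − (-4) + 4 = 6.
GR = (1 − 1/5) × 6² / 16 = 0.8 × 36 / 16 = 1.8 dB.
Output = -2 − 1.8 = -3.8 dBu.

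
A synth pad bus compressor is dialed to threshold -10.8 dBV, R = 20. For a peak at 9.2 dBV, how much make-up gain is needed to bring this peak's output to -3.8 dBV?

The peak compresses to -10.8 + 20/20 = -9.8 dBV.
To reach -3.8 dBV requires -3.8 − (-9.8) = 6 dB of make-up.

6 dB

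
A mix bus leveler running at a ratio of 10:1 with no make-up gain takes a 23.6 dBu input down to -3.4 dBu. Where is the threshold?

Let T be the threshold. Output overshoot = (input overshoot)/R, so -3.4 − T = (23.6 − T)/10.
10·(-3.4 − T) = 23.6 − T → 9·T = -34 − 23.6 = -57.6.
T = -57.6/9 = -6.4 dBu.

-6.4 dBu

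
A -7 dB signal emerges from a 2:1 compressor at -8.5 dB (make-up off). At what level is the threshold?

Input is 3 dB above T (since output overshoot × R = input overshoot: (-8.5 − T)·2 = -7 − T gives T = -10 dB).
Check: -10 + (-7 − (-10))/2 = -10 + 1.5 = -8.5 dB. ✓

-10 dB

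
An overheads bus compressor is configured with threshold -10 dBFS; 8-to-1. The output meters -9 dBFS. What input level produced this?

Post-compression overshoot = -9 − (-10) = 1 dB.
Input overshoot = R × output overshoot = 8 dB → input = -10 + 8 = -2 dBFS.

-2 dBFS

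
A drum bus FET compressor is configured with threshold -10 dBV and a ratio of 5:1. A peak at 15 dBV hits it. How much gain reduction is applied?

The signal is 25 dB above threshold.
A 5:1 ratio leaves 5 dB of that excess.
So the signal is attenuated by 25 − 5 = 20 dB.

20 dB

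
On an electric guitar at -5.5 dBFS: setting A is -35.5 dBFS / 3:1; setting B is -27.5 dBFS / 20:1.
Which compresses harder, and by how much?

B, by 0.9 dB

A: GR = 30 − 30/3 = 20 dB.
B: GR = 22 − 22/20 = 20.9 dB.
B applies 0.9 dB more gain reduction.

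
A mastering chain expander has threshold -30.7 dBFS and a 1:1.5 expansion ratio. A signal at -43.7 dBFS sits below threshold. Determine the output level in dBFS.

Undershoot = (-30.7) − (-43.7) = 13 dB.
At 1:1.5, that expands to 19.5 dB under threshold.
Output = -30.7 − 19.5 = -50.2 dBFS.

-50.2 dBFS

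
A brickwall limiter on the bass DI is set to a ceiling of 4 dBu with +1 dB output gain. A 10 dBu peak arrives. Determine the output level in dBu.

The limiter clamps the peak to its 4 dBu ceiling.
Output gain then adds 1 dB: 4 + 1 = 5 dBu.

5 dBu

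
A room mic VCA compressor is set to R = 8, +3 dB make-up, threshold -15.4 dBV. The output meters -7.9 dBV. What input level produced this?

20.6 dBV

Remove make-up: -7.9 − 3 = -10.9 dBV.
The compressed level sits -10.9 − (-15.4) = 4.5 dB over threshold.
Before 8:1 compression the overshoot was 4.5 × 8 = 36 dB, so input = -15.4 + 36 = 20.6 dBV.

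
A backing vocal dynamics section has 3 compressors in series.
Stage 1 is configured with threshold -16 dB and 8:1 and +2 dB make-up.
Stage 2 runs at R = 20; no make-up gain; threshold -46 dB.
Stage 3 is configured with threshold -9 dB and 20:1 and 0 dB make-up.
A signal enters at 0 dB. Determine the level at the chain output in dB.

-44.3 dB

Stage 1: 0 dB is 16 dB over -16 dB; at 8:1 that becomes 2 dB over, giving -14 dB; +2 dB make-up → -12 dB.
Stage 2: 34 dB above -46 dB, reduced 20:1 to 1.7 dB above → -44.3 dB.
Stage 3: -44.3 dB ≤ -9 dB, so stage 3 doesn't engage; output -44.3 dB.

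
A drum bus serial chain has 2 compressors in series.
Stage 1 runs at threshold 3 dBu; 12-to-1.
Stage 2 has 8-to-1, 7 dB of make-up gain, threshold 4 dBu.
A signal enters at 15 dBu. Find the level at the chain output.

11 dBu

Stage 1: 12 dB above 3 dBu, reduced 12:1 to 1 dB above → 4 dBu.
Stage 2: 4 dBu ≤ 4 dBu, so stage 2 doesn't engage; make-up brings it to 11 dBu.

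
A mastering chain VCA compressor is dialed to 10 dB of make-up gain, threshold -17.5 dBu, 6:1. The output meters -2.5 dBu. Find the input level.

Stripping the +10 dB make-up gives -12.5 dBu at the gain stage.
That's 5 dB above the -17.5 dBu threshold.
Undo the ratio: input overshoot = 5 × 6 = 30 dB, giving input = 12.5 dBu.

12.5 dBu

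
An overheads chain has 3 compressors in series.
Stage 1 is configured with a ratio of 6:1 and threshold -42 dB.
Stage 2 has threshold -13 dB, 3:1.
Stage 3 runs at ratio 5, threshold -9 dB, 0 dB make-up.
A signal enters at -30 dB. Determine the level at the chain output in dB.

Stage 1: 12 dB above -42 dB, reduced 6:1 to 2 dB above → -40 dB.
Stage 2: -40 dB ≤ -13 dB, so stage 2 doesn't engage; output -40 dB.
Stage 3: below threshold (-40 ≤ -9); passes unchanged; output -40 dB.

-40 dB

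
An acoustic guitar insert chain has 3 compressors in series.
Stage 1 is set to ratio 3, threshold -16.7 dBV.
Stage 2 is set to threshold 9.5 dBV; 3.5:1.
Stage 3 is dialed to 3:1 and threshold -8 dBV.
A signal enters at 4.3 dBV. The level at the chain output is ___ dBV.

-9.7 dBV

Stage 1: overshoot 21 dB → 21/3 = 7 dB → -9.7 dBV.
Stage 2: -9.7 dBV ≤ 9.5 dBV, so stage 2 doesn't engage; output -9.7 dBV.
Stage 3: -9.7 dBV ≤ -8 dBV, so stage 3 doesn't engage; output -9.7 dBV.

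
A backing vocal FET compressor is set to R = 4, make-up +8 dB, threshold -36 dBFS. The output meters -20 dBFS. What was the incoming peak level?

Stripping the +8 dB make-up gives -28 dBFS at the gain stage.
That's 8 dB above the -36 dBFS threshold.
Undo the ratio: input overshoot = 8 × 4 = 32 dB, giving input = -4 dBFS.

-4 dBFS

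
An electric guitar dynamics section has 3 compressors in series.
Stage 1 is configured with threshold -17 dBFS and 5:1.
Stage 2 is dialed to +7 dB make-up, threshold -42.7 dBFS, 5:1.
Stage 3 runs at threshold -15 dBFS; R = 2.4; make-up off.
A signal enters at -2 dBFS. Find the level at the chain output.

-29.96 dBFS

Stage 1: overshoot 15 dB → 15/5 = 3 dB → -14 dBFS.
Stage 2: -14 dBFS is 28.7 dB over -42.7 dBFS; at 5:1 that becomes 5.74 dB over, giving -36.96 dBFS; +7 dB make-up → -29.96 dBFS.
Stage 3: below threshold (-29.96 ≤ -15); passes unchanged; output -29.96 dBFS.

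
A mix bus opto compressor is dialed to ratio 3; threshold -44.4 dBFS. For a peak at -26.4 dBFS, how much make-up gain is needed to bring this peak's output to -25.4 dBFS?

Overshoot 18 dB → 18/3 = 6 dB after compression, so the compressed level is -44.4 + 6 = -38.4 dBFS.
Make-up = target − compressed = -25.4 − (-38.4) = 13 dB.

13 dB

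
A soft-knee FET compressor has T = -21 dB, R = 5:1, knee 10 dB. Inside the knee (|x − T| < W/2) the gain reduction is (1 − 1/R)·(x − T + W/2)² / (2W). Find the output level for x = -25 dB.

x − T + W/2 = -25 − (-21) + 5 = 1.
GR = (1 − 1/5) × 1² / 20 = 0.8 × 1 / 20 = 0.04 dB.
Output = -25 − 0.04 = -25.04 dB.

-25.04 dB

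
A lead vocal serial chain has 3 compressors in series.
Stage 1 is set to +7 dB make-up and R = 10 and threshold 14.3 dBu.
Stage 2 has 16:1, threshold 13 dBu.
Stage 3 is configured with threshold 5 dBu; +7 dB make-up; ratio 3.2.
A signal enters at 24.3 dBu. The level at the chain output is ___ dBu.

Stage 1: 10 dB above 14.3 dBu, reduced 10:1 to 1 dB above → 15.3 dBu; +7 dB make-up → 22.3 dBu.
Stage 2: overshoot 9.3 dB → 9.3/16 = 0.58125 dB → 13.58125 dBu.
Stage 3: overshoot 8.58125 dB → 8.58125/3.2 = 2.681641 dB → 7.681641 dBu; +7 dB make-up → 14.681641 dBu.

14.681641 dBu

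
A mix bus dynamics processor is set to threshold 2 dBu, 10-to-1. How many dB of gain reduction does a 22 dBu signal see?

The signal is 20 dB above threshold.
At 10:1, output sits 20/10 = 2 dB above threshold.
GR = overshoot in − overshoot out = 20 − 2 = 18 dB.

18 dB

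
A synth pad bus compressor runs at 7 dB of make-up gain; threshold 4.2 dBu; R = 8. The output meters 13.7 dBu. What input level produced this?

Stripping the +7 dB make-up gives 6.7 dBu at the gain stage.
Post-compression overshoot = 6.7 − 4.2 = 2.5 dB.
Input overshoot = R × output overshoot = 20 dB → input = 4.2 + 20 = 24.2 dBu.

24.2 dBu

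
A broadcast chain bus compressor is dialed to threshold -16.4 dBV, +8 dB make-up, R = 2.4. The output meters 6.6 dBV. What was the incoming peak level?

Before make-up, the level was 6.6 − 8 = -1.4 dBV.
The compressed level sits -1.4 − (-16.4) = 15 dB over threshold.
Input overshoot = R × output overshoot = 36 dB → input = -16.4 + 36 = 19.6 dBV.

19.6 dBV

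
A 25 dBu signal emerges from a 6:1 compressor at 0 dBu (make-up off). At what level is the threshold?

-5 dBu

Input is 30 dB above T (since output overshoot × R = input overshoot: (0 − T)·6 = 25 − T gives T = -5 dBu).
Check: -5 + (25 − (-5))/6 = -5 + 5 = 0 dBu. ✓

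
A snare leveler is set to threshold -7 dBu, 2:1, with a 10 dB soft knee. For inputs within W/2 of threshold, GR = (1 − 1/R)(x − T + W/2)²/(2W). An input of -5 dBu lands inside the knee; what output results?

-6.225 dBu

x − T + W/2 = -5 − (-7) + 5 = 7.
GR = (1 − 1/2) × 7² / 20 = 0.5 × 49 / 20 = 1.225 dB.
Output = -5 − 1.225 = -6.225 dBu.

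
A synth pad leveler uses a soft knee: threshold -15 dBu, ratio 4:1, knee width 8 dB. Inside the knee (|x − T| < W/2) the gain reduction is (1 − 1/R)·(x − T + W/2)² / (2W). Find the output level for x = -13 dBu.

x − T + W/2 = -13 − (-15) + 4 = 6.
GR = (1 − 1/4) × 6² / 16 = 0.75 × 36 / 16 = 1.6875 dB.
Output = -13 − 1.6875 = -14.6875 dBu.

-14.6875 dBu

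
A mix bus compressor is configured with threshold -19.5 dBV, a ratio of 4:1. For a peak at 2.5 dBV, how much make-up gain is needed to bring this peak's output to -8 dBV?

Overshoot 22 dB → 22/4 = 5.5 dB after compression, so the compressed level is -19.5 + 5.5 = -14 dBV.
Make-up = target − compressed = -8 − (-14) = 6 dB.

6 dB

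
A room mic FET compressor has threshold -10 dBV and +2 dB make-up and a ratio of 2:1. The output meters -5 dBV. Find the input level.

Before make-up, the level was -5 − 2 = -7 dBV.
The compressed level sits -7 − (-10) = 3 dB over threshold.
Before 2:1 compression the overshoot was 3 × 2 = 6 dB, so input = -10 + 6 = -4 dBV.

-4 dBV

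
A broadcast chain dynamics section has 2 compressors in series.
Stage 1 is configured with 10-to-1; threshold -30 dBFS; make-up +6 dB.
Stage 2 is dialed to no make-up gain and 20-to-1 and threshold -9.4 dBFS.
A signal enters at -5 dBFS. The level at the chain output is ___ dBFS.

Stage 1: 25 dB above -30 dBFS, reduced 10:1 to 2.5 dB above → -27.5 dBFS; +6 dB make-up → -21.5 dBFS.
Stage 2: -21.5 dBFS is at or below the -9.4 dBFS threshold — no compression; output -21.5 dBFS.

-21.5 dBFS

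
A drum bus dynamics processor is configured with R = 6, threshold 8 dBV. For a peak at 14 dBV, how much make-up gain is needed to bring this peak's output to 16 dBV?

7 dB

Overshoot 6 dB → 6/6 = 1 dB after compression, so the compressed level is 8 + 1 = 9 dBV.
Make-up = target − compressed = 16 − 9 = 7 dB.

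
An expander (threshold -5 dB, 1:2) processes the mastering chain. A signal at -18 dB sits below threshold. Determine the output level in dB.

Below threshold, a 1:2 expander applies gain = (2−1)×(T − x) of attenuation.
(2−1) × 13 = 13 dB, so output = -18 − 13 = -31 dB.

-31 dB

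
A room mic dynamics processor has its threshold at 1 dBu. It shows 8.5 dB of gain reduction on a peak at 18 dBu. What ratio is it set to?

2:1

Input overshoot = 18 − 1 = 17 dB.
Output overshoot = 17 − 8.5 = 8.5 dB.
Ratio = input overshoot / output overshoot = 17 / 8.5 = 2.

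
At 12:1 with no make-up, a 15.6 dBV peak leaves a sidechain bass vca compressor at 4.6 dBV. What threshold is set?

Input is 12 dB above T (since output overshoot × R = input overshoot: (4.6 − T)·12 = 15.6 − T gives T = 3.6 dBV).
Check: 3.6 + (15.6 − 3.6)/12 = 3.6 + 1 = 4.6 dBV. ✓

3.6 dBV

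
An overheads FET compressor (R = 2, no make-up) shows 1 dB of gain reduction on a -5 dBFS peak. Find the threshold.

Gain reduction = -5 − (-6) = 1 dB; output overshoot = GR / (R − 1) = 1 / 1 = 1 dB.
Threshold = output − output overshoot = -6 − 1 = -7 dBFS.

-7 dBFS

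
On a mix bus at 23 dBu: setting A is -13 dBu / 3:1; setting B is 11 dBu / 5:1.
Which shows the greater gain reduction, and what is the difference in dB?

A: overshoot 36 dB → output overshoot 12 dB → GR 24 dB.
B: overshoot 12 dB → output overshoot 2.4 dB → GR 9.6 dB.
Difference: 14.4 dB in favour of A.

A, by 14.4 dB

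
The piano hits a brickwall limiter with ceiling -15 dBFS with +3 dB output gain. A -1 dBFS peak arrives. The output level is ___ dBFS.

-12 dBFS

The limiter clamps the peak to its -15 dBFS ceiling.
Output gain then adds 3 dB: -15 + 3 = -12 dBFS.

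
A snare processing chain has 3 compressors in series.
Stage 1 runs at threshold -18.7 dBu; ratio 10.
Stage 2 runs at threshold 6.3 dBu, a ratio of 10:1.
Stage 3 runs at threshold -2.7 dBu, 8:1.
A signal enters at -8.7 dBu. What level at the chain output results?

-17.7 dBu

Stage 1: 10 dB above -18.7 dBu, reduced 10:1 to 1 dB above → -17.7 dBu.
Stage 2: below threshold (-17.7 ≤ 6.3); passes unchanged; output -17.7 dBu.
Stage 3: below threshold (-17.7 ≤ -2.7); passes unchanged; output -17.7 dBu.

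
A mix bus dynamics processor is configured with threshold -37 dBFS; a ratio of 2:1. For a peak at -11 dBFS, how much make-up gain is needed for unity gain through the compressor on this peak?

Without make-up, output = threshold + overshoot/2 = -37 + 13 = -24 dBFS.
Gap to target: 13 dB.

13 dB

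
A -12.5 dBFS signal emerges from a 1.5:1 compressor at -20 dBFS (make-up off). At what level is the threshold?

-35 dBFS

Gain reduction = -12.5 − (-20) = 7.5 dB; output overshoot = GR / (R − 1) = 7.5 / 0.5 = 15 dB.
Threshold = output − output overshoot = -20 − 15 = -35 dBFS.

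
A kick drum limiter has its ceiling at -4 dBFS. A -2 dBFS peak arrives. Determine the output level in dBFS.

-4 dBFS

A brickwall limiter is an ∞:1 compressor: any input above the ceiling is clamped to -4 dBFS.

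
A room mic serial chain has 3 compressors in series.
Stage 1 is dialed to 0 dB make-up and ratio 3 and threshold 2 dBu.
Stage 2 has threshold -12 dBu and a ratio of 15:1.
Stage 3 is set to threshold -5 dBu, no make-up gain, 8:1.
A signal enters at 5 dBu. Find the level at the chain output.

Stage 1: overshoot 3 dB → 3/3 = 1 dB → 3 dBu.
Stage 2: overshoot 15 dB → 15/15 = 1 dB → -11 dBu.
Stage 3: below threshold (-11 ≤ -5); passes unchanged; output -11 dBu.

-11 dBu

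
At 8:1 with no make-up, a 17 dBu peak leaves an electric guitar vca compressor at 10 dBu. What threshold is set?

Let T be the threshold. Output overshoot = (input overshoot)/R, so 10 − T = (17 − T)/8.
8·(10 − T) = 17 − T → 7·T = 80 − 17 = 63.
T = 63/7 = 9 dBu.

9 dBu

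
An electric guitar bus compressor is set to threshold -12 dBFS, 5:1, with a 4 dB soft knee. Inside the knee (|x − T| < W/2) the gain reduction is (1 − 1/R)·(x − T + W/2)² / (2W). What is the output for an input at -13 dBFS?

-13.1 dBFS

x − T + W/2 = -13 − (-12) + 2 = 1.
GR = (1 − 1/5) × 1² / 8 = 0.8 × 1 / 8 = 0.1 dB.
Output = -13 − 0.1 = -13.1 dBFS.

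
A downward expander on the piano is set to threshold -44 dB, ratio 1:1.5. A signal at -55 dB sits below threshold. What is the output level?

-60.5 dB

Below threshold, a 1:1.5 expander applies gain = (1.5−1)×(T − x) of attenuation.
(1.5−1) × 11 = 5.5 dB, so output = -55 − 5.5 = -60.5 dB.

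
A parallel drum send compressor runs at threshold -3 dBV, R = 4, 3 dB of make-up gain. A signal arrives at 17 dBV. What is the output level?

5 dBV

The input is 20 dB above the -3 dBV threshold.
The 20 dB excess becomes 5 dB after 4:1 reduction.
That puts the output at 2 dBV; make-up adds 3 dB, giving 5 dBV.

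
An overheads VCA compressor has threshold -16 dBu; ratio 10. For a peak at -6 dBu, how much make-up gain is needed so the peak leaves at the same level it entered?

Without make-up, output = threshold + overshoot/10 = -16 + 1 = -15 dBu.
Gap to target: 9 dB.

9 dB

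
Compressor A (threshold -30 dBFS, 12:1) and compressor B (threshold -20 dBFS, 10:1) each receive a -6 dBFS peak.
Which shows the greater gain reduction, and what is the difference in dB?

A, by 9.4 dB

A: GR = 24 − 24/12 = 22 dB.
B: GR = 14 − 14/10 = 12.6 dB.
Difference: 9.4 dB in favour of A.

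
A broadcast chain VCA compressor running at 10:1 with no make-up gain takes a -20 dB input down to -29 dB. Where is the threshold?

Let T be the threshold. Output overshoot = (input overshoot)/R, so -29 − T = (-20 − T)/10.
10·(-29 − T) = -20 − T → 9·T = -290 − (-20) = -270.
T = -270/9 = -30 dB.

-30 dB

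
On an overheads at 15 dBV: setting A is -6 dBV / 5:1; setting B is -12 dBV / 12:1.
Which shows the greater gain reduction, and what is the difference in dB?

A: overshoot 21 dB → output overshoot 4.2 dB → GR 16.8 dB.
B: overshoot 27 dB → output overshoot 2.25 dB → GR 24.75 dB.
Difference: 7.95 dB in favour of B.

B, by 7.95 dB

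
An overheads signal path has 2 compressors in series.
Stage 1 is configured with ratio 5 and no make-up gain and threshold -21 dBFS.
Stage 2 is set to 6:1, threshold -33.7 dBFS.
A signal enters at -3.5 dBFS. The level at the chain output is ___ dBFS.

Stage 1: overshoot 17.5 dB → 17.5/5 = 3.5 dB → -17.5 dBFS.
Stage 2: -17.5 dBFS is 16.2 dB over -33.7 dBFS; at 6:1 that becomes 2.7 dB over, giving -31 dBFS.

-31 dBFS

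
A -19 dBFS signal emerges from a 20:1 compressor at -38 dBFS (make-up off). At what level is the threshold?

-39 dBFS

Gain reduction = -19 − (-38) = 19 dB; output overshoot = GR / (R − 1) = 19 / 19 = 1 dB.
Threshold = output − output overshoot = -38 − 1 = -39 dBFS.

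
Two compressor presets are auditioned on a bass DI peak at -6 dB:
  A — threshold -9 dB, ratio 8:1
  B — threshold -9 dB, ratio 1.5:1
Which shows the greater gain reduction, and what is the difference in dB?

A: GR = 3 − 3/8 = 2.625 dB.
B: GR = 3 − 3/1.5 = 1 dB.
A applies 1.625 dB more gain reduction.

A, by 1.625 dB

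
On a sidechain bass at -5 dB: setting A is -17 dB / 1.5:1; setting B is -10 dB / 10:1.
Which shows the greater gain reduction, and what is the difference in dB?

B, by 0.5 dB

A: 12 dB over, compressed to 8 dB over, so 4 dB of GR.
B: 5 dB over, compressed to 0.5 dB over, so 4.5 dB of GR.
B applies 0.5 dB more gain reduction.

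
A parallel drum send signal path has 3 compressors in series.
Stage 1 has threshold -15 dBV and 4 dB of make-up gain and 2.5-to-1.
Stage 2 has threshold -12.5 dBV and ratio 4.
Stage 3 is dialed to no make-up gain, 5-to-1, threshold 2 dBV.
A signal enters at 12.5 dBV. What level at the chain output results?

-9.375 dBV

Stage 1: 27.5 dB above -15 dBV, reduced 2.5:1 to 11 dB above → -4 dBV; +4 dB make-up → 0 dBV.
Stage 2: 0 dBV is 12.5 dB over -12.5 dBV; at 4:1 that becomes 3.125 dB over, giving -9.375 dBV.
Stage 3: below threshold (-9.375 ≤ 2); passes unchanged; output -9.375 dBV.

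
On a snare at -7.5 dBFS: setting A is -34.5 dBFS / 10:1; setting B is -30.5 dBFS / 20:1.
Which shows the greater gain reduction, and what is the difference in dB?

A: GR = 27 − 27/10 = 24.3 dB.
B: GR = 23 − 23/20 = 21.85 dB.
A applies 2.45 dB more gain reduction.

A, by 2.45 dB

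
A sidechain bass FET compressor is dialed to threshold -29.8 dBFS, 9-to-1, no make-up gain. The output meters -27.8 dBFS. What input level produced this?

-11.8 dBFS

The compressed level sits -27.8 − (-29.8) = 2 dB over threshold.
Undo the ratio: input overshoot = 2 × 9 = 18 dB, giving input = -11.8 dBFS.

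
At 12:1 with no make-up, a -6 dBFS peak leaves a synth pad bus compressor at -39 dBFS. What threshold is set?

Let T be the threshold. Output overshoot = (input overshoot)/R, so -39 − T = (-6 − T)/12.
12·(-39 − T) = -6 − T → 11·T = -468 − (-6) = -462.
T = -462/11 = -42 dBFS.

-42 dBFS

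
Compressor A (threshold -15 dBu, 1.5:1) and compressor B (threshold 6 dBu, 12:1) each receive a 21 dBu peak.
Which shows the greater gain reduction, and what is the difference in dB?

A: overshoot 36 dB → output overshoot 24 dB → GR 12 dB.
B: overshoot 15 dB → output overshoot 1.25 dB → GR 13.75 dB.
B reduces 1.75 dB more.

B, by 1.75 dB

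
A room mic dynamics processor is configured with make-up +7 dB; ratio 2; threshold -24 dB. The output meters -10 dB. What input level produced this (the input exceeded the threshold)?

-10 dB

Stripping the +7 dB make-up gives -17 dB at the gain stage.
The compressed level sits -17 − (-24) = 7 dB over threshold.
Input overshoot = R × output overshoot = 14 dB → input = -24 + 14 = -10 dB.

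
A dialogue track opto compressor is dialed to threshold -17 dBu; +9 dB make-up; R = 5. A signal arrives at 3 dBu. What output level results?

-4 dBu

The input is 20 dB above the -17 dBu threshold.
At 5:1 the overshoot is divided by 5, leaving 4 dB above threshold.
That puts the output at -13 dBu; make-up adds 9 dB, giving -4 dBu.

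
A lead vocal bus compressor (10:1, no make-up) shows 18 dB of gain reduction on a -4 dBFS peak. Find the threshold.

Input is 20 dB above T (since output overshoot × R = input overshoot: (-22 − T)·10 = -4 − T gives T = -24 dBFS).
Check: -24 + (-4 − (-24))/10 = -24 + 2 = -22 dBFS. ✓

-24 dBFS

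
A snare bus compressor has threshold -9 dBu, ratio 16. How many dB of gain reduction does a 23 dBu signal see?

Overshoot = 23 − (-9) = 32 dB.
At 16:1, output sits 32/16 = 2 dB above threshold.
Gain reduction = 32 − 2 = 30 dB.

30 dB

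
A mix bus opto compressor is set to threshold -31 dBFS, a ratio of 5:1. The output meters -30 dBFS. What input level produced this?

-26 dBFS

The compressed level sits -30 − (-31) = 1 dB over threshold.
Undo the ratio: input overshoot = 1 × 5 = 5 dB, giving input = -26 dBFS.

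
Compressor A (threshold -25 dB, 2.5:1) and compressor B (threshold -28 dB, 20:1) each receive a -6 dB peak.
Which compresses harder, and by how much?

B, by 9.5 dB

A: 19 dB over, compressed to 7.6 dB over, so 11.4 dB of GR.
B: 22 dB over, compressed to 1.1 dB over, so 20.9 dB of GR.
B applies 9.5 dB more gain reduction.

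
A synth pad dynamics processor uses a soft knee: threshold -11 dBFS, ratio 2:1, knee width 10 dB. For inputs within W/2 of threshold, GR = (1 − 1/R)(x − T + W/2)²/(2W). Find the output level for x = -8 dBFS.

x − T + W/2 = -8 − (-11) + 5 = 8.
GR = (1 − 1/2) × 8² / 20 = 0.5 × 64 / 20 = 1.6 dB.
Output = -8 − 1.6 = -9.6 dBFS.

-9.6 dBFS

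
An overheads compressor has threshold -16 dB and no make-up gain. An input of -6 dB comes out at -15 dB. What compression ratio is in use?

10:1

Input overshoot = -6 − (-16) = 10 dB; output overshoot = -15 − (-16) = 1 dB.
Ratio = 10 / 1 = 10.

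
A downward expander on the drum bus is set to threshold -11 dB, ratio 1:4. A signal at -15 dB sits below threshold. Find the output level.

-27 dB

The input is 4 dB below the -11 dB threshold.
A 1:4 expander multiplies undershoot by 4: 4 × 4 = 16 dB below threshold.
Output = -11 − 16 = -27 dB.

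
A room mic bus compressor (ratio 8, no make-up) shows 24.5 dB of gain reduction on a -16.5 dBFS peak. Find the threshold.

Gain reduction = -16.5 − (-41) = 24.5 dB; output overshoot = GR / (R − 1) = 24.5 / 7 = 3.5 dB.
Threshold = output − output overshoot = -41 − 3.5 = -44.5 dBFS.

-44.5 dBFS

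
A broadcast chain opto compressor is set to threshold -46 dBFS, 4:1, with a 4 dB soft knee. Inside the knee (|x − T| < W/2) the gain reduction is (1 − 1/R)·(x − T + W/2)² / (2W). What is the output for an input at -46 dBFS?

-46.375 dBFS

x − T + W/2 = -46 − (-46) + 2 = 2.
GR = (1 − 1/4) × 2² / 8 = 0.75 × 4 / 8 = 0.375 dB.
Output = -46 − 0.375 = -46.375 dBFS.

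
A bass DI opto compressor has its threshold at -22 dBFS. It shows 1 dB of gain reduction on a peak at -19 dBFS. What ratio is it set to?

Input overshoot = -19 − (-22) = 3 dB.
Output overshoot = 3 − 1 = 2 dB.
Ratio = input overshoot / output overshoot = 3 / 2 = 1.5.

1.5:1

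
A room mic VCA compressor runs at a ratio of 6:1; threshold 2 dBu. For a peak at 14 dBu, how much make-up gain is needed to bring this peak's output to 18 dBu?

The peak compresses to 2 + 12/6 = 4 dBu.
To reach 18 dBu requires 18 − 4 = 14 dB of make-up.

14 dB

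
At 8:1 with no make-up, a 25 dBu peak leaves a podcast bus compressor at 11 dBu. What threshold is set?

Let T be the threshold. Output overshoot = (input overshoot)/R, so 11 − T = (25 − T)/8.
8·(11 − T) = 25 − T → 7·T = 88 − 25 = 63.
T = 63/7 = 9 dBu.

9 dBu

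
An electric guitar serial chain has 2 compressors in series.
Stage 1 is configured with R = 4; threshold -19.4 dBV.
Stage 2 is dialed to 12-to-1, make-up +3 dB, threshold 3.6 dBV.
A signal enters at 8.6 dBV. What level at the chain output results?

-9.4 dBV

Stage 1: 28 dB above -19.4 dBV, reduced 4:1 to 7 dB above → -12.4 dBV.
Stage 2: -12.4 dBV ≤ 3.6 dBV, so stage 2 doesn't engage; make-up brings it to -9.4 dBV.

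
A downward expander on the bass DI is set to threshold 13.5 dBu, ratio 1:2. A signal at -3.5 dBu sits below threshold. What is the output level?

Below threshold, a 1:2 expander applies gain = (2−1)×(T − x) of attenuation.
(2−1) × 17 = 17 dB, so output = -3.5 − 17 = -20.5 dBu.

-20.5 dBu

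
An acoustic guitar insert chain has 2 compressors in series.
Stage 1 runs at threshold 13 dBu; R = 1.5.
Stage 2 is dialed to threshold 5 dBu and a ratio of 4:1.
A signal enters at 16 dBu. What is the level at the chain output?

Stage 1: 16 dBu is 3 dB over 13 dBu; at 1.5:1 that becomes 2 dB over, giving 15 dBu.
Stage 2: overshoot 10 dB → 10/4 = 2.5 dB → 7.5 dBu.

7.5 dBu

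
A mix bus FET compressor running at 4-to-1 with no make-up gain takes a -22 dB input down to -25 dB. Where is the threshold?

Let T be the threshold. Output overshoot = (input overshoot)/R, so -25 − T = (-22 − T)/4.
4·(-25 − T) = -22 − T → 3·T = -100 − (-22) = -78.
T = -78/3 = -26 dB.

-26 dB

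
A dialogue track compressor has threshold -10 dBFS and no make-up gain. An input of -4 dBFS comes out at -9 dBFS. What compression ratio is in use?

6:1

Input overshoot = -4 − (-10) = 6 dB; output overshoot = -9 − (-10) = 1 dB.
Ratio = 6 / 1 = 6.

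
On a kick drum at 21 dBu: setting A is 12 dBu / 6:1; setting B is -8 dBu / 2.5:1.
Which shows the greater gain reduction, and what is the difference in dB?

A: GR = 9 − 9/6 = 7.5 dB.
B: GR = 29 − 29/2.5 = 17.4 dB.
B applies 9.9 dB more gain reduction.

B, by 9.9 dB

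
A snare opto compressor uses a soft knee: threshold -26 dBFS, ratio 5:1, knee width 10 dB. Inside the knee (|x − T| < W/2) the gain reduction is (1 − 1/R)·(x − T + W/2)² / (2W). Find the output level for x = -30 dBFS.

x − T + W/2 = -30 − (-26) + 5 = 1.
GR = (1 − 1/5) × 1² / 20 = 0.8 × 1 / 20 = 0.04 dB.
Output = -30 − 0.04 = -30.04 dBFS.

-30.04 dBFS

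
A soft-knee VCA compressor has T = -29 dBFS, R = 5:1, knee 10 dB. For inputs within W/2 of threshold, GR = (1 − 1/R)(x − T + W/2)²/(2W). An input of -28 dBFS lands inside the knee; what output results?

-29.44 dBFS

x − T + W/2 = -28 − (-29) + 5 = 6.
GR = (1 − 1/5) × 6² / 20 = 0.8 × 36 / 20 = 1.44 dB.
Output = -28 − 1.44 = -29.44 dBFS.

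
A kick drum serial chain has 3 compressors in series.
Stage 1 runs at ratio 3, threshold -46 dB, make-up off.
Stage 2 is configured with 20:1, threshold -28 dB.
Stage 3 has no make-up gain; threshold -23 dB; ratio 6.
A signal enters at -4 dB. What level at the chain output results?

-32 dB

Stage 1: overshoot 42 dB → 42/3 = 14 dB → -32 dB.
Stage 2: -32 dB ≤ -28 dB, so stage 2 doesn't engage; output -32 dB.
Stage 3: -32 dB ≤ -23 dB, so stage 3 doesn't engage; output -32 dB.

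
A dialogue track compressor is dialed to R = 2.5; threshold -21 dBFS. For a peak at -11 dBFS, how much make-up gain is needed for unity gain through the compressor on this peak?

Overshoot 10 dB → 10/2.5 = 4 dB after compression, so the compressed level is -21 + 4 = -17 dBFS.
Make-up = target − compressed = -11 − (-17) = 6 dB.

6 dB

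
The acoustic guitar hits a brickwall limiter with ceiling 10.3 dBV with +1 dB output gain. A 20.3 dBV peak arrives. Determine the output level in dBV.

A brickwall limiter is an ∞:1 compressor: any input above the ceiling is clamped to 10.3 dBV.
Output gain then adds 1 dB: 10.3 + 1 = 11.3 dBV.

11.3 dBV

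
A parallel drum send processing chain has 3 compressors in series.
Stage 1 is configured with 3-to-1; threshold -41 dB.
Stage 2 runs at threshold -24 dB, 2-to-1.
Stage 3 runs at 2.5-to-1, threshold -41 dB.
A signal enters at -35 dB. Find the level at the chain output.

-40.2 dB

Stage 1: 6 dB above -41 dB, reduced 3:1 to 2 dB above → -39 dB.
Stage 2: -39 dB ≤ -24 dB, so stage 2 doesn't engage; output -39 dB.
Stage 3: -39 dB is 2 dB over -41 dB; at 2.5:1 that becomes 0.8 dB over, giving -40.2 dB.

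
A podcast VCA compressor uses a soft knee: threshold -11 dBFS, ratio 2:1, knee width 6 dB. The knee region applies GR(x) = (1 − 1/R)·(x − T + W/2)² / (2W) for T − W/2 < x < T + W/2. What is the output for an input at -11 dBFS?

-11.375 dBFS

x − T + W/2 = -11 − (-11) + 3 = 3.
GR = (1 − 1/2) × 3² / 12 = 0.5 × 9 / 12 = 0.375 dB.
Output = -11 − 0.375 = -11.375 dBFS.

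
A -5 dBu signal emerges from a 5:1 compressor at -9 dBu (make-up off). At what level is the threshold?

-10 dBu

Input is 5 dB above T (since output overshoot × R = input overshoot: (-9 − T)·5 = -5 − T gives T = -10 dBu).
Check: -10 + (-5 − (-10))/5 = -10 + 1 = -9 dBu. ✓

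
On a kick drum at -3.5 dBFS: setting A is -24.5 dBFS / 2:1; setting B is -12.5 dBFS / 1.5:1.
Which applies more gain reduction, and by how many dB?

A, by 7.5 dB

A: 21 dB over, compressed to 10.5 dB over, so 10.5 dB of GR.
B: 9 dB over, compressed to 6 dB over, so 3 dB of GR.
A reduces 7.5 dB more.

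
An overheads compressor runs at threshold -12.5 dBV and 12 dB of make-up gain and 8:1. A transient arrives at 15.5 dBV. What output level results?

3 dBV

Overshoot: 15.5 − (-12.5) = 28 dB.
The 28 dB excess becomes 3.5 dB after 8:1 reduction.
That puts the output at -9 dBV; make-up adds 12 dB, giving 3 dBV.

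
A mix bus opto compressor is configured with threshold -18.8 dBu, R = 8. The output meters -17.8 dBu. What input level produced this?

-10.8 dBu

The compressed level sits -17.8 − (-18.8) = 1 dB over threshold.
Before 8:1 compression the overshoot was 1 × 8 = 8 dB, so input = -18.8 + 8 = -10.8 dBu.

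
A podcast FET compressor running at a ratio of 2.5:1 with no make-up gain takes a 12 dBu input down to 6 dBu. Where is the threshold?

Let T be the threshold. Output overshoot = (input overshoot)/R, so 6 − T = (12 − T)/2.5.
2.5·(6 − T) = 12 − T → 1.5·T = 15 − 12 = 3.
T = 3/1.5 = 2 dBu.

2 dBu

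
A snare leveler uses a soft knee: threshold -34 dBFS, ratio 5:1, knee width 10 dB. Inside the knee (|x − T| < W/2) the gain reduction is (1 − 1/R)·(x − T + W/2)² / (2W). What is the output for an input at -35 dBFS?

-35.64 dBFS

x − T + W/2 = -35 − (-34) + 5 = 4.
GR = (1 − 1/5) × 4² / 20 = 0.8 × 16 / 20 = 0.64 dB.
Output = -35 − 0.64 = -35.64 dBFS.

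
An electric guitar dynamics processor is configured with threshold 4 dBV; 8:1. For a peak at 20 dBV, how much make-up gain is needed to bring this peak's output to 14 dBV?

8 dB

Overshoot 16 dB → 16/8 = 2 dB after compression, so the compressed level is 4 + 2 = 6 dBV.
Make-up = target − compressed = 14 − 6 = 8 dB.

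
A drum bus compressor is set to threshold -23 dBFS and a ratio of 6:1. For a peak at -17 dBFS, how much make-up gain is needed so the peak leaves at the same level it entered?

5 dB

The peak compresses to -23 + 6/6 = -22 dBFS.
To reach -17 dBFS requires -17 − (-22) = 5 dB of make-up.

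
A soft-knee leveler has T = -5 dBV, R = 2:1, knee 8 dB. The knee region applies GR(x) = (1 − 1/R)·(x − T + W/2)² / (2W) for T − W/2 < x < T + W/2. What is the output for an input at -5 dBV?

-5.5 dBV

x − T + W/2 = -5 − (-5) + 4 = 4.
GR = (1 − 1/2) × 4² / 16 = 0.5 × 16 / 16 = 0.5 dB.
Output = -5 − 0.5 = -5.5 dBV.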